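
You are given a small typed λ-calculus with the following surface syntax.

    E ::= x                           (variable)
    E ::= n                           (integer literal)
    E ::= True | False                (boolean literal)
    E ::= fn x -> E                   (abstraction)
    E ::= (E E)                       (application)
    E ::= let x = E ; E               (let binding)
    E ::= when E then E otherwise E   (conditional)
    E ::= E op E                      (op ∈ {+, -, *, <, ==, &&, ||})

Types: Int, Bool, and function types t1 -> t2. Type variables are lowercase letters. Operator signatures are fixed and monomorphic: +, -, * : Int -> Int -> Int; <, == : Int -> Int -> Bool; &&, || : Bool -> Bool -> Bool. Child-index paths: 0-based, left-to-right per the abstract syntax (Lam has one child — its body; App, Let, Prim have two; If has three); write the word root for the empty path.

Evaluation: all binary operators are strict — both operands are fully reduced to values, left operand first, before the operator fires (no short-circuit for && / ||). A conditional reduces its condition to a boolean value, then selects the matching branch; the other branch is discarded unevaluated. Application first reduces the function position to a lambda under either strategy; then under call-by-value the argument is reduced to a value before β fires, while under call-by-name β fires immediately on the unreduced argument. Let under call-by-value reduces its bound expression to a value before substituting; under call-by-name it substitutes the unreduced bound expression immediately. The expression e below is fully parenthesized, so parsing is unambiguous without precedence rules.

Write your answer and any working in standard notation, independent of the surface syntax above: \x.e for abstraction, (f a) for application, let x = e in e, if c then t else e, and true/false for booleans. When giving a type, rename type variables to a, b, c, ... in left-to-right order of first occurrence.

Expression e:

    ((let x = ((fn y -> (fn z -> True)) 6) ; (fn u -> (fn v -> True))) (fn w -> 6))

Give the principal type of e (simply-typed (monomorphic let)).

Answer: a -> Bool

Trace:
\z._ : b -> Bool
\y._ : a -> b -> Bool
  unify a -> b -> Bool ~ Int -> c
  unify a ~ Int
  unify b -> Bool ~ c
_ _ : b -> Bool
let x : b -> Bool
\v._ : e -> Bool
\u._ : d -> e -> Bool
\w._ : f -> Int
  unify d -> e -> Bool ~ (f -> Int) -> g
  unify d ~ f -> Int
  unify e -> Bool ~ g
_ _ : e -> Bool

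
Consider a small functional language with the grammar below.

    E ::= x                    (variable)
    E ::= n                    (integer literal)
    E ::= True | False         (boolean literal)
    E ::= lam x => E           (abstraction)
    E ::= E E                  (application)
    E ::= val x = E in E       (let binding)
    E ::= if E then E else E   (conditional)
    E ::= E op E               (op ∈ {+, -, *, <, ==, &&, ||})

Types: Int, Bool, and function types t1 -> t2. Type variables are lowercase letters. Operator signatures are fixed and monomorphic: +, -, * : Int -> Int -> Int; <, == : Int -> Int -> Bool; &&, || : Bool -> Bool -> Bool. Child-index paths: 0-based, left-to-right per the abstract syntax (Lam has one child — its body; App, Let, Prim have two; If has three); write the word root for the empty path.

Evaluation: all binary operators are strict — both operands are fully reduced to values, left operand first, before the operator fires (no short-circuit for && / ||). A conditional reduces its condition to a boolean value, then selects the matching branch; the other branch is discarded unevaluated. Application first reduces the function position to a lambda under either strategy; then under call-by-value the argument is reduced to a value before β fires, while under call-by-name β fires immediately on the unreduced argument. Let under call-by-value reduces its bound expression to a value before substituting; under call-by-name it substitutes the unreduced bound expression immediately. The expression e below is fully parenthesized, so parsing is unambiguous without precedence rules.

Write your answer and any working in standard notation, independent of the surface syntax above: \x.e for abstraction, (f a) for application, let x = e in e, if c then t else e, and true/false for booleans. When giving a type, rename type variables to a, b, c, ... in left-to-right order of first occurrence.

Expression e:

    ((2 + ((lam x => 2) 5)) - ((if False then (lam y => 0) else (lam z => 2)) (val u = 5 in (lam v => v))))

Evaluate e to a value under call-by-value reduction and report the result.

Trace:
step 0: ((2 + ((\x.2) 5)) - ((if false then (\y.0) else (\z.2)) (let u = 5 in (\v.v))))
step 1: [beta@0.1] ((2 + 2) - ((if false then (\y.0) else (\z.2)) (let u = 5 in (\v.v))))
step 2: [delta@0] (4 - ((if false then (\y.0) else (\z.2)) (let u = 5 in (\v.v))))
step 3: [if@1.0] (4 - ((\z.2) (let u = 5 in (\v.v))))
step 4: [let@1.1] (4 - ((\z.2) (\v.v)))
step 5: [beta@1] (4 - 2)
step 6: [delta@root] 2

Answer: 2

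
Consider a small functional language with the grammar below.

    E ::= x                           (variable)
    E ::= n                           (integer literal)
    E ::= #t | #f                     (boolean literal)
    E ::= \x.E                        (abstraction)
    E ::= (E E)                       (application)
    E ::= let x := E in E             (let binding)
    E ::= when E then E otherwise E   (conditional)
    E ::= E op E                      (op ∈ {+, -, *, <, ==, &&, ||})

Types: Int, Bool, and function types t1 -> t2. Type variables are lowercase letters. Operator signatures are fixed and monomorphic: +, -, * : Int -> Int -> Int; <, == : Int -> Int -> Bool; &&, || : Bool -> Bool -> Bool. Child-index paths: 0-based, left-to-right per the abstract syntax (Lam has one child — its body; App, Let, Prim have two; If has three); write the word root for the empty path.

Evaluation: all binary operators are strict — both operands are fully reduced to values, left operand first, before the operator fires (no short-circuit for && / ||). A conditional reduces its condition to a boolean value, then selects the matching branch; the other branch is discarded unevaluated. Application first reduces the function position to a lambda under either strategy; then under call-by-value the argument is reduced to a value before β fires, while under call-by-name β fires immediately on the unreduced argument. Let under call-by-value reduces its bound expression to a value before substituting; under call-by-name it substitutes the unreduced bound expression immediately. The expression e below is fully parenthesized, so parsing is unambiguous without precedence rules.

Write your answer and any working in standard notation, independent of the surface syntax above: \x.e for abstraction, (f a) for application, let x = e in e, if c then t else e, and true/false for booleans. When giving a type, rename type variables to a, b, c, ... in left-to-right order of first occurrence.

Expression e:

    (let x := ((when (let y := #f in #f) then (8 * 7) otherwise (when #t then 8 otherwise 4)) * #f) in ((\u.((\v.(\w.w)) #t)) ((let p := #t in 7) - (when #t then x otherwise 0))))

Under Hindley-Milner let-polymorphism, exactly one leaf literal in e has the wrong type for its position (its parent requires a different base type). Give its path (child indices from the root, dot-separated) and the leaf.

Derivation:
let y : Bool
  unify Bool ~ Bool
  unify Int ~ Int
  unify Int ~ Int
  unify Bool ~ Bool
  unify Int ~ Int
  unify Int ~ Int
  unify Int ~ Int
  unify Bool ~ Int
  FAIL: mismatch Bool ~ Int

Answer: 0.1 : false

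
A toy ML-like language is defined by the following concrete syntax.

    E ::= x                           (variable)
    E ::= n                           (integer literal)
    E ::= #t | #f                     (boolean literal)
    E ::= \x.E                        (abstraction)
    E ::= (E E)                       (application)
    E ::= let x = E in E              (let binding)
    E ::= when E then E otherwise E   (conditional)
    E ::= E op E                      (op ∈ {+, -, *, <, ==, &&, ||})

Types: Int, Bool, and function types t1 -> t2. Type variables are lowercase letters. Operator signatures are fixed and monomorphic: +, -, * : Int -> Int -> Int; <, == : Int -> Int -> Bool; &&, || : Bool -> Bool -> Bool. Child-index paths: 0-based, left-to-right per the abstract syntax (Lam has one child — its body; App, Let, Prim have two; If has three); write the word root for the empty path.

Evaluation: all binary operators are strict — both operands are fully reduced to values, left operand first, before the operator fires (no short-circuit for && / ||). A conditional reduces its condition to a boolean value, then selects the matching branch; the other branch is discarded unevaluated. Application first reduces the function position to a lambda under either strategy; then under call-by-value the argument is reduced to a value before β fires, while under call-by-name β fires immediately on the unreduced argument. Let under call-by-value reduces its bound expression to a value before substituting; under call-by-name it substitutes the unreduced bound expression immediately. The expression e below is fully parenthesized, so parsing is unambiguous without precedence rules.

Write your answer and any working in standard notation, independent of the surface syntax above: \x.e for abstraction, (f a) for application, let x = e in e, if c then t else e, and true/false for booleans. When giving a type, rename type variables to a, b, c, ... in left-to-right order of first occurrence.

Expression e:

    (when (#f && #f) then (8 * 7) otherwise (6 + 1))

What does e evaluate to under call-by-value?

Trace:
step 0: (if (false && false) then (8 * 7) else (6 + 1))
step 1: [delta@0] (if false then (8 * 7) else (6 + 1))
step 2: [if@root] (6 + 1)
step 3: [delta@root] 7

Answer: 7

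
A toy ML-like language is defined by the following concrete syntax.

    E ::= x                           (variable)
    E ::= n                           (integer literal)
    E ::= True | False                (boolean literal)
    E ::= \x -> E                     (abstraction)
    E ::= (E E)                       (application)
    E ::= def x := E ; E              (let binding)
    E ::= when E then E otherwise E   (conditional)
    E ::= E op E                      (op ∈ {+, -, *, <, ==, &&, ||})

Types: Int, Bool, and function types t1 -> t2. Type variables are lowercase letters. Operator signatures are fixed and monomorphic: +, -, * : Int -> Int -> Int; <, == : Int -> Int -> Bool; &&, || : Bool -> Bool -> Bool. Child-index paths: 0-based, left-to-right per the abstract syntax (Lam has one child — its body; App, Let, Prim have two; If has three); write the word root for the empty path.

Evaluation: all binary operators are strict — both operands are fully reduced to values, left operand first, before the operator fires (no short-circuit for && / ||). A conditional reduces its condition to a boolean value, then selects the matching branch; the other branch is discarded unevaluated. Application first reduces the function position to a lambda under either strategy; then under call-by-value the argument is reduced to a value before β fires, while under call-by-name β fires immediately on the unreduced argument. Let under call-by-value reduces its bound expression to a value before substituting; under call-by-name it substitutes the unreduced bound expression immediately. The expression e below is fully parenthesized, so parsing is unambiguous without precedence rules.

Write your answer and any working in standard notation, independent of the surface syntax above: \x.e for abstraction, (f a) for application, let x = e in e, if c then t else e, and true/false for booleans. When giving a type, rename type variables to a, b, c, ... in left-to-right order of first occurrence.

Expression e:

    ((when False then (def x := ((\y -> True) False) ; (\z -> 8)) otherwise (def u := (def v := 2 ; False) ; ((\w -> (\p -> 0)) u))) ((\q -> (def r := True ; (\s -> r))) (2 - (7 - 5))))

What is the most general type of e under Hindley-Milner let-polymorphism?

Working:
  unify Bool ~ Bool
\y._ : a -> Bool
  unify a -> Bool ~ Bool -> b
  unify a ~ Bool
  unify Bool ~ b
_ _ : Bool
let x : Bool
\z._ : c -> Int
let v : Int
let u : Bool
\p._ : e -> Int
\w._ : d -> e -> Int
u : Bool
  unify d -> e -> Int ~ Bool -> f
  unify d ~ Bool
  unify e -> Int ~ f
_ _ : e -> Int
  unify c -> Int ~ e -> Int
  unify c ~ e
  unify Int ~ Int
let r : Bool
r : Bool
\s._ : h -> Bool
\q._ : g -> h -> Bool
  unify Int ~ Int
  unify Int ~ Int
  unify Int ~ Int
  unify Int ~ Int
  unify g -> h -> Bool ~ Int -> i
  unify g ~ Int
  unify h -> Bool ~ i
_ _ : h -> Bool
  unify e -> Int ~ (h -> Bool) -> j
  unify e ~ h -> Bool
  unify Int ~ j
_ _ : Int

Answer: Int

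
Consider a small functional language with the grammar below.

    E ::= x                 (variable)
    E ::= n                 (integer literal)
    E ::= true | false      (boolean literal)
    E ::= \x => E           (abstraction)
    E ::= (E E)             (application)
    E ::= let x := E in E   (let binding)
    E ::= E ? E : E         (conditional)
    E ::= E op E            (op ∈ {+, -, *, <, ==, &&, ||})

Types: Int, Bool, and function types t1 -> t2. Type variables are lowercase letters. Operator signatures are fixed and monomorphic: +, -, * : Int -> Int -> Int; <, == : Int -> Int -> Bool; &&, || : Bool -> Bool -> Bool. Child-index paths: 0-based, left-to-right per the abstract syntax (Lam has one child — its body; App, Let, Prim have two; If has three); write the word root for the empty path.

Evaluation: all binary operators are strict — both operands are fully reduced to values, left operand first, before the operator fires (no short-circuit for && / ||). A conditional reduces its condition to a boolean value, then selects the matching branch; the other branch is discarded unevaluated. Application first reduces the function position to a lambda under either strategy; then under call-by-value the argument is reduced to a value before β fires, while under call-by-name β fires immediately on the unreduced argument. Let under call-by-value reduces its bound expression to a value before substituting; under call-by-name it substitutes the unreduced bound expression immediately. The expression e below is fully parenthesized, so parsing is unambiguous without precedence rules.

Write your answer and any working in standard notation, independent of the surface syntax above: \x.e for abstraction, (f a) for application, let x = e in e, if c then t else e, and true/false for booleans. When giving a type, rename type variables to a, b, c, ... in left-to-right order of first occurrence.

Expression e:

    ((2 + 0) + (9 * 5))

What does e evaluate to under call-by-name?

Trace:
step 0: ((2 + 0) + (9 * 5))
step 1: [delta@0] (2 + (9 * 5))
step 2: [delta@1] (2 + 45)
step 3: [delta@root] 47

Answer: 47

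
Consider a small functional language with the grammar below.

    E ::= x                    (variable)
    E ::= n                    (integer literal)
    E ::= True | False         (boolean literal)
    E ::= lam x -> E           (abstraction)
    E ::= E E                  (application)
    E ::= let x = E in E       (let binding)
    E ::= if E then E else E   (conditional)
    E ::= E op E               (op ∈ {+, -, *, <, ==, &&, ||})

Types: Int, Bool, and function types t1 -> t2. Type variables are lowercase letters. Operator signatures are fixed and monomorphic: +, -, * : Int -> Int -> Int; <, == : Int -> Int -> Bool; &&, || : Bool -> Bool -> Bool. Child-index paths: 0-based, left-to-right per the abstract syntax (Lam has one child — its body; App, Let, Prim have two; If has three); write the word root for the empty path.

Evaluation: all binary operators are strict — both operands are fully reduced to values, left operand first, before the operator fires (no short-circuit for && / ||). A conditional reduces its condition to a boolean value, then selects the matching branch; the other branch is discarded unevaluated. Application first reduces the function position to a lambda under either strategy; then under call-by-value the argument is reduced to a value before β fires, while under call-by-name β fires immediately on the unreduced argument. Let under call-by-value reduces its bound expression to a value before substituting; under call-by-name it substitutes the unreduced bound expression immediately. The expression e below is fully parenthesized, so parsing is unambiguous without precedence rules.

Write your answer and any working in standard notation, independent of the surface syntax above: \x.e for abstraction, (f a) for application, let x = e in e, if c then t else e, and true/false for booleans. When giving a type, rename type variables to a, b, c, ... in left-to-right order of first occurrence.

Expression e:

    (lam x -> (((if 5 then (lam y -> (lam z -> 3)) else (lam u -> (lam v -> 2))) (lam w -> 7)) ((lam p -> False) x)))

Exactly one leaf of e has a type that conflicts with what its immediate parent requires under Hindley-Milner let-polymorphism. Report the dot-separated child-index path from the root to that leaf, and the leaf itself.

Working:
  unify Int ~ Bool
  FAIL: mismatch Int ~ Bool

Answer: 0.0.0.0 : 5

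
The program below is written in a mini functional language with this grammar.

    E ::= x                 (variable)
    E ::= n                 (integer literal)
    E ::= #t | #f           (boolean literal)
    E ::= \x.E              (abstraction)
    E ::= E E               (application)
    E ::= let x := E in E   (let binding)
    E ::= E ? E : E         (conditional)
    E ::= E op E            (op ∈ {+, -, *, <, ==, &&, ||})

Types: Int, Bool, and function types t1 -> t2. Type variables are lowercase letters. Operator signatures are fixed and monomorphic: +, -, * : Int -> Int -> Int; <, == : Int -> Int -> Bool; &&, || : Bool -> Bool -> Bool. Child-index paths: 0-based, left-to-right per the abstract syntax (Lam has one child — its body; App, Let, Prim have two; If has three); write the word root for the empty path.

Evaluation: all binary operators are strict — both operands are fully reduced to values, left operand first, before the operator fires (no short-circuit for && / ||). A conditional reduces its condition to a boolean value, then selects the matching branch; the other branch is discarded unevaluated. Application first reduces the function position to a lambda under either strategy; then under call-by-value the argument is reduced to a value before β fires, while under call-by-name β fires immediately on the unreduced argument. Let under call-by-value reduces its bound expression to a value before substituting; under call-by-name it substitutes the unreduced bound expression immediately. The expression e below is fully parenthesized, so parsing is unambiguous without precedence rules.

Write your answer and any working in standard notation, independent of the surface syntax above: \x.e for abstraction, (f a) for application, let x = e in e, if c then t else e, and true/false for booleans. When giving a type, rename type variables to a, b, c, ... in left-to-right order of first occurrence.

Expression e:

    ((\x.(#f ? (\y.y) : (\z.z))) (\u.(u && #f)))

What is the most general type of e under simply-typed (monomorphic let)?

Answer: a -> a

Trace:
  unify Bool ~ Bool
y : b
\y._ : b -> b
z : c
\z._ : c -> c
  unify b -> b ~ c -> c
  unify b ~ c
  unify c ~ c
\x._ : a -> c -> c
u : d
  unify d ~ Bool
  unify Bool ~ Bool
\u._ : Bool -> Bool
  unify a -> c -> c ~ (Bool -> Bool) -> e
  unify a ~ Bool -> Bool
  unify c -> c ~ e
_ _ : c -> c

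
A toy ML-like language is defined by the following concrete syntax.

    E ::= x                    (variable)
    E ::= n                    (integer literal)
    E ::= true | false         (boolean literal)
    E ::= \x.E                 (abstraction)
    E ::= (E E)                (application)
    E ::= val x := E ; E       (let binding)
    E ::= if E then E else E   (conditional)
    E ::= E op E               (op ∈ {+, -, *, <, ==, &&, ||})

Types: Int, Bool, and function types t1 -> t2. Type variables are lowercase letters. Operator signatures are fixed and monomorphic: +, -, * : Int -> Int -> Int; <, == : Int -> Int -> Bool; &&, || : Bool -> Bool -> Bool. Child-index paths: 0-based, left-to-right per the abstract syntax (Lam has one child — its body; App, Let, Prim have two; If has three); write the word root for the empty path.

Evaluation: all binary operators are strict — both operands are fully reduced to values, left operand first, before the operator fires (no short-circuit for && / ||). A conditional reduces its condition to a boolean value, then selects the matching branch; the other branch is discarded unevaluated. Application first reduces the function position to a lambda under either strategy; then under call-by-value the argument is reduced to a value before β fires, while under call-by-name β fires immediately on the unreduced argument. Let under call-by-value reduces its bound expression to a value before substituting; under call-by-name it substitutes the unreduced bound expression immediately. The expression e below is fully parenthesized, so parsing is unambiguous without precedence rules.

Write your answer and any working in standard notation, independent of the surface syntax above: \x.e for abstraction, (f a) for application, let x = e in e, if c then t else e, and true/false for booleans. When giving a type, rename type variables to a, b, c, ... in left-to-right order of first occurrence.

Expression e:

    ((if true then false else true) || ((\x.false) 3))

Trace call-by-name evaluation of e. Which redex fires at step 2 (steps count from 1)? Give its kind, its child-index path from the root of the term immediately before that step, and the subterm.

Derivation:
step 0: ((if true then false else true) || ((\x.false) 3))
step 1: [if@0] (false || ((\x.false) 3))
step 2: [beta@1] (false || false)

Answer: beta at 1 : ((\x.false) 3)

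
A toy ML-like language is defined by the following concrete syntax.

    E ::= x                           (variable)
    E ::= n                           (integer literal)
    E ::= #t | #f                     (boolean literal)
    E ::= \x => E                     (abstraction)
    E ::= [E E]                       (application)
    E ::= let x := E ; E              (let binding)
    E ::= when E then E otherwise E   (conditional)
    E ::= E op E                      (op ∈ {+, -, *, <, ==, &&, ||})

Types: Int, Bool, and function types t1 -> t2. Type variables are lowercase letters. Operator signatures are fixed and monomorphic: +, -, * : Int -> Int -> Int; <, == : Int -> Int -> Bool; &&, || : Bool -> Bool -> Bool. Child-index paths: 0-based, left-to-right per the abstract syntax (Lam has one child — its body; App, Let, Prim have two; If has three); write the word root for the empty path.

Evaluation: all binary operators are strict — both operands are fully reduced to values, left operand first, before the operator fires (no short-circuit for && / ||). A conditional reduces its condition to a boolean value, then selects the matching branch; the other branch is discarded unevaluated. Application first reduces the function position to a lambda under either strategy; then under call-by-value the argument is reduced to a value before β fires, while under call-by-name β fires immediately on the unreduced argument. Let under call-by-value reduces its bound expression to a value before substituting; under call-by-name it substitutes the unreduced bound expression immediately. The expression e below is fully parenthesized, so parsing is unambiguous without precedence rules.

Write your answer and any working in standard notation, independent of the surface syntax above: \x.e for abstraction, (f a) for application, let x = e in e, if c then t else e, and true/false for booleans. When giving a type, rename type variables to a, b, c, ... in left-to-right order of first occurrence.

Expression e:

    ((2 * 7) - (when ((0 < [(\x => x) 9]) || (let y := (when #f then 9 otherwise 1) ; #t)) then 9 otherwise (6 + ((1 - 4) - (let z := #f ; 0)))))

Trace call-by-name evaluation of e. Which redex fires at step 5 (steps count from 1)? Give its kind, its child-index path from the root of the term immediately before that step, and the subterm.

Working:
step 0: ((2 * 7) - (if ((0 < ((\x.x) 9)) || (let y = (if false then 9 else 1) in true)) then 9 else (6 + ((1 - 4) - (let z = false in 0)))))
step 1: [delta@0] (14 - (if ((0 < ((\x.x) 9)) || (let y = (if false then 9 else 1) in true)) then 9 else (6 + ((1 - 4) - (let z = false in 0)))))
step 2: [beta@1.0.0.1] (14 - (if ((0 < 9) || (let y = (if false then 9 else 1) in true)) then 9 else (6 + ((1 - 4) - (let z = false in 0)))))
step 3: [delta@1.0.0] (14 - (if (true || (let y = (if false then 9 else 1) in true)) then 9 else (6 + ((1 - 4) - (let z = false in 0)))))
step 4: [let@1.0.1] (14 - (if (true || true) then 9 else (6 + ((1 - 4) - (let z = false in 0)))))
step 5: [delta@1.0] (14 - (if true then 9 else (6 + ((1 - 4) - (let z = false in 0)))))

Answer: delta at 1.0 : (true || true)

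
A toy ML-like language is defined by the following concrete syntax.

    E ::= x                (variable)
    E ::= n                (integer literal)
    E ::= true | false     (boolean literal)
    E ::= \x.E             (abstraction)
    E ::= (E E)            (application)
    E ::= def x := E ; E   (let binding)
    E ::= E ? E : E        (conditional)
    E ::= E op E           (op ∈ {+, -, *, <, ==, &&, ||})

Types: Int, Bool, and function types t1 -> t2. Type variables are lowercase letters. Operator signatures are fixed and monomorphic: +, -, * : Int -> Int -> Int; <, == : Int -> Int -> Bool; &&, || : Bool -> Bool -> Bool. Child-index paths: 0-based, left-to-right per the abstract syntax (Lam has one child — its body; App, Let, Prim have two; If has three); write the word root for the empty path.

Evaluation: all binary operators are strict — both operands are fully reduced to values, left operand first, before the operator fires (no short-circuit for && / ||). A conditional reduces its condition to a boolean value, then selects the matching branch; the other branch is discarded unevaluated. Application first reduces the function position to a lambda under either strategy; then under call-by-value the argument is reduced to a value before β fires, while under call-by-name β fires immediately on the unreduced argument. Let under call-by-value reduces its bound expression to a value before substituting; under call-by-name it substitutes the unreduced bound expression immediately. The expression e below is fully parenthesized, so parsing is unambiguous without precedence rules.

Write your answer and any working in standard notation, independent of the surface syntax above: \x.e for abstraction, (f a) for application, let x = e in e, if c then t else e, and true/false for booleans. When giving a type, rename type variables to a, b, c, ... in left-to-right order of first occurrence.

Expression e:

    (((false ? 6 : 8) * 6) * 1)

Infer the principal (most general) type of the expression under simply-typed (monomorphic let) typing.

Answer: Int

Trace:
  unify Bool ~ Bool
  unify Int ~ Int
  unify Int ~ Int
  unify Int ~ Int
  unify Int ~ Int
  unify Int ~ Int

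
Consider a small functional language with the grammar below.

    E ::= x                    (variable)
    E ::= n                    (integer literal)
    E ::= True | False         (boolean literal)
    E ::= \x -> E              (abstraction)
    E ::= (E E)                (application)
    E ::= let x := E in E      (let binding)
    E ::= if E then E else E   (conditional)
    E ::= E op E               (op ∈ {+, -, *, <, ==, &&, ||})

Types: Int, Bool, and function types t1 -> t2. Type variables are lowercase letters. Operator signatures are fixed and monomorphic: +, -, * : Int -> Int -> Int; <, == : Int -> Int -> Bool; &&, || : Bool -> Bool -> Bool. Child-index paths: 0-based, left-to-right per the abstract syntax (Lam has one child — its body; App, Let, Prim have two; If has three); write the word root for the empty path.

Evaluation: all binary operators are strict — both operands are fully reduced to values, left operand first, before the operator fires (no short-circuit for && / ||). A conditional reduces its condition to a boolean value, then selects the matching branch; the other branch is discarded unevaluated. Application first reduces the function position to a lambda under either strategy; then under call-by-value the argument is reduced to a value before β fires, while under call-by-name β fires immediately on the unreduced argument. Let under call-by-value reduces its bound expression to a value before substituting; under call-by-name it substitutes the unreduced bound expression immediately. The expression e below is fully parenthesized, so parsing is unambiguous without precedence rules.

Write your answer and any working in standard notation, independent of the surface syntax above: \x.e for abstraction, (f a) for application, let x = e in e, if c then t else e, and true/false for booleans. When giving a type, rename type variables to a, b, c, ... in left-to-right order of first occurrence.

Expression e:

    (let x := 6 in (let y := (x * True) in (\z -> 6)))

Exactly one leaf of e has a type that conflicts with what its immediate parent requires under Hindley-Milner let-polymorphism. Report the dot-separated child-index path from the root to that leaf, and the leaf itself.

Working:
let x : Int
x : Int
  unify Int ~ Int
  unify Bool ~ Int
  FAIL: mismatch Bool ~ Int

Answer: 1.0.1 : true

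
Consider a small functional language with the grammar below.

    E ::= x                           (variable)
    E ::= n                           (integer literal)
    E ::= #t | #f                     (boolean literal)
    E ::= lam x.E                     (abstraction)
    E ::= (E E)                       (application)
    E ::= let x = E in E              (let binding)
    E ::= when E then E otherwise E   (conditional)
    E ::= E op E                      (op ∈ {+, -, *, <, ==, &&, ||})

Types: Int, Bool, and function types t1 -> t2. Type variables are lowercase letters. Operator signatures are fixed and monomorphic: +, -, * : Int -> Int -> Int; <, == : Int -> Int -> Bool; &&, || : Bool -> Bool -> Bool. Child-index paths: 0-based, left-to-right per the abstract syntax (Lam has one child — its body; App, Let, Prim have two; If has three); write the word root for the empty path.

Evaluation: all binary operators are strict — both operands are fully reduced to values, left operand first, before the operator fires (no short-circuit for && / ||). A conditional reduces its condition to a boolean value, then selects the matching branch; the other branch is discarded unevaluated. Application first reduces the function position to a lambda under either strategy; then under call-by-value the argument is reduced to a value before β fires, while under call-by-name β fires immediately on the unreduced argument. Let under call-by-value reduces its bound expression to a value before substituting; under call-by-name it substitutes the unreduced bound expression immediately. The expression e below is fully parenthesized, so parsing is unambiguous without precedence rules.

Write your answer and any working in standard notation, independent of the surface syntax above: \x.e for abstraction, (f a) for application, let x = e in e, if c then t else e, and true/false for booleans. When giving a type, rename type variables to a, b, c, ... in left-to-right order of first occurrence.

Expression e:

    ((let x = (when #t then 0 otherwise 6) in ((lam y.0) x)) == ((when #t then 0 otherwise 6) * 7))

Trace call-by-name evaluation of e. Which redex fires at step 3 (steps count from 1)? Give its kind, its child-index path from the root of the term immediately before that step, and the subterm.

Trace:
step 0: ((let x = (if true then 0 else 6) in ((\y.0) x)) == ((if true then 0 else 6) * 7))
step 1: [let@0] (((\y.0) (if true then 0 else 6)) == ((if true then 0 else 6) * 7))
step 2: [beta@0] (0 == ((if true then 0 else 6) * 7))
step 3: [if@1.0] (0 == (0 * 7))

Answer: if at 1.0 : (if true then 0 else 6)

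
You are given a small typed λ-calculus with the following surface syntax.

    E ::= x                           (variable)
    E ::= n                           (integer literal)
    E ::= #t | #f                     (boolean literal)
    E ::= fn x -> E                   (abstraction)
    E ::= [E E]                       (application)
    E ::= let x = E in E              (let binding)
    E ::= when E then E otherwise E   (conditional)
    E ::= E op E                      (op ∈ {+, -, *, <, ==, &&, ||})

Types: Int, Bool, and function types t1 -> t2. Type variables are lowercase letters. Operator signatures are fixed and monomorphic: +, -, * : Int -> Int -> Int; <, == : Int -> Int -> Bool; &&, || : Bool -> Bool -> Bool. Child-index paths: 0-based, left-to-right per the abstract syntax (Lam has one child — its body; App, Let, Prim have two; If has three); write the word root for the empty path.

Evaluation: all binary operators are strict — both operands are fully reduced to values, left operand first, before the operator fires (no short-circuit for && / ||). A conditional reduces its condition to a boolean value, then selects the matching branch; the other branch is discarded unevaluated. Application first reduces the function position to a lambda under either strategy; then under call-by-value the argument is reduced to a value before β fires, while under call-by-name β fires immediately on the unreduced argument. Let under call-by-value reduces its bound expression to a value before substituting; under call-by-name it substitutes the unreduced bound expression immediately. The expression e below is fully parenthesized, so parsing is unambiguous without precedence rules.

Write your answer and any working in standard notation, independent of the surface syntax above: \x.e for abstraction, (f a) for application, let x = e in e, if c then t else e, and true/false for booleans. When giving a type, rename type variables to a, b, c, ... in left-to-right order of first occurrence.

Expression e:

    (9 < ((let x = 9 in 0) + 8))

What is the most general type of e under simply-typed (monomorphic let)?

Answer: Bool

Working:
  unify Int ~ Int
let x : Int
  unify Int ~ Int
  unify Int ~ Int
  unify Int ~ Int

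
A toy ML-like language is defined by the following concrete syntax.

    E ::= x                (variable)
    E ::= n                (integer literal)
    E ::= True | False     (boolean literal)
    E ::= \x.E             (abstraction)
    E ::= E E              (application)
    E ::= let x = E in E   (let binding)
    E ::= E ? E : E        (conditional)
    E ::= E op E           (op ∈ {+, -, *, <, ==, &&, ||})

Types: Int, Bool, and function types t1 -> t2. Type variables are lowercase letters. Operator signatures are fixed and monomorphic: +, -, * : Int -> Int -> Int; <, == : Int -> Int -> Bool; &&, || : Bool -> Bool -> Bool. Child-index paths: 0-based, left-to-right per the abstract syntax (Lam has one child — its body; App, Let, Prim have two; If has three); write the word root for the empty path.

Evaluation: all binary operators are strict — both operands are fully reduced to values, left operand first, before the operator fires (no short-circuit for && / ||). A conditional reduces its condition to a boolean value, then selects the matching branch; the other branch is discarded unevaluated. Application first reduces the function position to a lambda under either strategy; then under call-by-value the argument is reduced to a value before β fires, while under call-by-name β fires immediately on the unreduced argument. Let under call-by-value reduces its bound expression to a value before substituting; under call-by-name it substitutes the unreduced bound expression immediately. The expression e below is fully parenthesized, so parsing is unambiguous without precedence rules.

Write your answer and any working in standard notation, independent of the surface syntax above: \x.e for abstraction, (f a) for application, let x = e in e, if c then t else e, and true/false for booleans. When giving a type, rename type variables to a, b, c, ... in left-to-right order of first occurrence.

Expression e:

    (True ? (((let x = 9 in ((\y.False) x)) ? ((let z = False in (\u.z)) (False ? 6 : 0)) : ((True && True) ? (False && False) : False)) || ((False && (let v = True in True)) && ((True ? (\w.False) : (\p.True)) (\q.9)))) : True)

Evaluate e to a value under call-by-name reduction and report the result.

Trace:
step 0: (if true then ((if (let x = 9 in ((\y.false) x)) then ((let z = false in (\u.z)) (if false then 6 else 0)) else (if (true && true) then (false && false) else false)) || ((false && (let v = true in true)) && ((if true then (\w.false) else (\p.true)) (\q.9)))) else true)
step 1: [if@root] ((if (let x = 9 in ((\y.false) x)) then ((let z = false in (\u.z)) (if false then 6 else 0)) else (if (true && true) then (false && false) else false)) || ((false && (let v = true in true)) && ((if true then (\w.false) else (\p.true)) (\q.9))))
step 2: [let@0.0] ((if ((\y.false) 9) then ((let z = false in (\u.z)) (if false then 6 else 0)) else (if (true && true) then (false && false) else false)) || ((false && (let v = true in true)) && ((if true then (\w.false) else (\p.true)) (\q.9))))
step 3: [beta@0.0] ((if false then ((let z = false in (\u.z)) (if false then 6 else 0)) else (if (true && true) then (false && false) else false)) || ((false && (let v = true in true)) && ((if true then (\w.false) else (\p.true)) (\q.9))))
step 4: [if@0] ((if (true && true) then (false && false) else false) || ((false && (let v = true in true)) && ((if true then (\w.false) else (\p.true)) (\q.9))))
step 5: [delta@0.0] ((if true then (false && false) else false) || ((false && (let v = true in true)) && ((if true then (\w.false) else (\p.true)) (\q.9))))
step 6: [if@0] ((false && false) || ((false && (let v = true in true)) && ((if true then (\w.false) else (\p.true)) (\q.9))))
step 7: [delta@0] (false || ((false && (let v = true in true)) && ((if true then (\w.false) else (\p.true)) (\q.9))))
step 8: [let@1.0.1] (false || ((false && true) && ((if true then (\w.false) else (\p.true)) (\q.9))))
step 9: [delta@1.0] (false || (false && ((if true then (\w.false) else (\p.true)) (\q.9))))
step 10: [if@1.1.0] (false || (false && ((\w.false) (\q.9))))
step 11: [beta@1.1] (false || (false && false))
step 12: [delta@1] (false || false)
step 13: [delta@root] false

Answer: false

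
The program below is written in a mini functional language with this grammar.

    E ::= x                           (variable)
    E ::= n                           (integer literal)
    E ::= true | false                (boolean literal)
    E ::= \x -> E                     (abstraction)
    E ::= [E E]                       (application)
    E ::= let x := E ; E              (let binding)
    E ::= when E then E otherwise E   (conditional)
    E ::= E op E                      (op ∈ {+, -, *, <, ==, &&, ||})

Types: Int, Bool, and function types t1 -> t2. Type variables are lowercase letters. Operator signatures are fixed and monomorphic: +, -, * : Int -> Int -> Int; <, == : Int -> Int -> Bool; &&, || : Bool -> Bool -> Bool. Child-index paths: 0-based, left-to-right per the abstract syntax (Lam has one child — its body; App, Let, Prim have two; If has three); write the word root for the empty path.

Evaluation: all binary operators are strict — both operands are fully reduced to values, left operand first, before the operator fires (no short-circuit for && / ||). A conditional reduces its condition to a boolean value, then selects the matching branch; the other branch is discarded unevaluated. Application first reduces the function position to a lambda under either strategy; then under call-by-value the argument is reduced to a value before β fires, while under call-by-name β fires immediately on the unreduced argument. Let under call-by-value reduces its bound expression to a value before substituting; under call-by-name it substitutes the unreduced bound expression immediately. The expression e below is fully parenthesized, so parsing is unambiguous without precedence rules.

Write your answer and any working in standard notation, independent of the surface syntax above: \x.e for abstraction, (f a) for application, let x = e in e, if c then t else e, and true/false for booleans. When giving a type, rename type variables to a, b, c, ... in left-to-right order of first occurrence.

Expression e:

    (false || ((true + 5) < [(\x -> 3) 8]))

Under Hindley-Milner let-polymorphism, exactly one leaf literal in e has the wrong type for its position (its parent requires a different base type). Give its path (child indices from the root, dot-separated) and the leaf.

Answer: 1.0.0 : true

Working:
  unify Bool ~ Bool
  unify Bool ~ Int
  FAIL: mismatch Bool ~ Int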